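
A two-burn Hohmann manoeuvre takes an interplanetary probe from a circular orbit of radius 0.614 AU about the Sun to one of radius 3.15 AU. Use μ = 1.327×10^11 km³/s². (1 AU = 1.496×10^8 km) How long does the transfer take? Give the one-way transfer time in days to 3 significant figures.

In km: r₁ = 0.614 × 1.496×10^8 = 9.18544×10^7 km; r₂ = 3.15 × 1.496×10^8 = 4.7124×10^8 km.
Semi-major axis of the transfer orbit: a_t = (9.18544×10^7 + 4.7124×10^8)/2 = 2.815472×10^8 km.
Half the transfer-orbit period gives t = π√(a_t³/μ) = 4.074×10^7 s.
Converting: 4.074×10^7 s ÷ 86400 s/day = 472 days.

t = 472 days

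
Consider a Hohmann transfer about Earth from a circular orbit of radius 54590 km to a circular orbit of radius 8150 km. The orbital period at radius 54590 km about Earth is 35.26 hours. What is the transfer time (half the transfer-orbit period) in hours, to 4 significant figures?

t = 7.680 hours

From Kepler's third law T² = 4π²r³/μ at r = 54590 km, T = 35.26 hours = 35.26 × 3600 s = 1.26936×10^5 s: μ = 4π²r³/T² = 3.98593×10^5 km³/s².
Semi-major axis of the transfer orbit: a_t = (54590 + 8150)/2 = 31370 km.
Transfer time t = π√(a_t³/μ) = π√((31370)³ / 3.98593×10^5) = 27648 s.
Converting: 27648 s ÷ 3600 s/hour = 7.680 hours.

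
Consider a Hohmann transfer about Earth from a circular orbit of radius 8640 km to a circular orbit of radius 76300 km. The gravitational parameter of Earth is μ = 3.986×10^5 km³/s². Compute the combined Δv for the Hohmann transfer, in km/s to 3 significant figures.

The Hohmann ellipse has a_t = (r₁ + r₂)/2 = 42470 km.
At r₁ the circular-orbit speed is v₁ = √(μ/r₁) = 6.792 km/s.
On the transfer ellipse at r₁, vis-viva equation gives v_p = √[μ(2/r₁ − 1/a_t)] = 9.104 km/s.
First burn Δv₁ = |v_p − v₁| = 2.312 km/s.
Circular speed at r₂: v₂ = √(μ/r₂) = 2.286 km/s.
Transfer-orbit speed at r₂: v_a = √[μ(2/r₂ − 1/a_t)] = 1.031 km/s.
Second burn Δv₂ = |v₂ − v_a| = 1.255 km/s.
Δv = Δv₁ + Δv₂ = 2.312 + 1.255 = 3.567 km/s.

Δv = 3.57 km/s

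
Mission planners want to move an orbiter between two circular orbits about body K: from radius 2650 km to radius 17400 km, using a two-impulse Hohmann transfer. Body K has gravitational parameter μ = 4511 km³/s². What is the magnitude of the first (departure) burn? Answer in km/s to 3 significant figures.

Δv₁ = 0.414 km/s

Transfer-ellipse semi-major axis a_t = (r₁ + r₂)/2 = (2650 + 17400)/2 = 10025 km.
Circular speed at r = 2650 km: v_c = √(μ/r) = 1.3047 km/s.
Vis-viva on the transfer ellipse at r = 2650 km gives v_t = √[μ(2/r − 1/a_t)] = 1.7189 km/s.
Δv₁ = |v_t − v_c| = |1.7189 − 1.3047| = 0.4142 km/s.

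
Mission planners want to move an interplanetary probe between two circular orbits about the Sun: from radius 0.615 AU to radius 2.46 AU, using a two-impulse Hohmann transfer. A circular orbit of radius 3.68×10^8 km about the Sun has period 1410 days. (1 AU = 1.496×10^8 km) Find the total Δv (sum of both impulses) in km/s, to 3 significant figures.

From Kepler's third law T² = 4π²r³/μ at r = 3.68×10^8 km, T = 1410 days = 1410 × 86400 s = 1.21824×10^8 s: μ = 4π²r³/T² = 1.32568×10^11 km³/s².
In km: r₁ = 0.615 × 1.496×10^8 = 9.2004×10^7 km; r₂ = 2.46 × 1.496×10^8 = 3.68016×10^8 km.
The Hohmann ellipse has a_t = (r₁ + r₂)/2 = 2.3001×10^8 km.
At r₁ the circular-orbit speed is v₁ = √(μ/r₁) = 37.959 km/s.
On the transfer ellipse at r₁, v² = μ(2/r − 1/a) gives v_p = √[μ(2/r₁ − 1/a_t)] = 48.015 km/s.
First burn Δv₁ = |v_p − v₁| = 10.056 km/s.
Circular speed at r₂: v₂ = √(μ/r₂) = 18.9795 km/s.
Transfer-orbit speed at r₂: v_a = √[μ(2/r₂ − 1/a_t)] = 12.0037 km/s.
Second burn Δv₂ = |v₂ − v_a| = 6.9758 km/s.
Total Δv = Δv₁ + Δv₂ = 17.03 km/s.

Δv = 17.0 km/s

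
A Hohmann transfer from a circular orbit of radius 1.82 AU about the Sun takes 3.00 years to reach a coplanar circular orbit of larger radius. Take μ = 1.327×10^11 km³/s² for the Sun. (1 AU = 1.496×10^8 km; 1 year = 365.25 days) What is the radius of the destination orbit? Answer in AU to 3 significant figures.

In km: r₁ = 1.82 × 1.496×10^8 = 2.72272×10^8 km.
Transfer time t = 3.00 years × 365.25 × 86400 s = 9.46728×10^7 s, and t = π√(a_t³/μ).
So a_t = (μ t²/π²)^(1/3) = (1.327×10^11 × (9.46728×10^7)² / π²)^(1/3) = 4.9394×10^8 km.
Since a_t = (r₁ + r₂)/2, r₂ = 2a_t − r₁ = 2×4.9394×10^8 − 2.72272×10^8 = 7.15608×10^8 km.
In AU: r₂ = 7.15608×10^8 / 1.496×10^8 = 4.78 AU.

r₂ = 4.78 AU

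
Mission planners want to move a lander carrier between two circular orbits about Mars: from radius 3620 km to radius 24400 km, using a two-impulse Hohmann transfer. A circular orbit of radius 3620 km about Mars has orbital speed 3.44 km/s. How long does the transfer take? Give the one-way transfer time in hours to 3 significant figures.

t = 6.99 hours

From the circular-orbit relation v² = μ/r at r = 3620 km: μ = v²r = (3.44)² × 3620 = 42837.6 km³/s².
Semi-major axis of the transfer orbit: a_t = (3620 + 24400)/2 = 14010 km.
Half the transfer-orbit period gives t = π√(a_t³/μ) = 25170 s.
Converting: 25170 s ÷ 3600 s/hour = 6.99 hours.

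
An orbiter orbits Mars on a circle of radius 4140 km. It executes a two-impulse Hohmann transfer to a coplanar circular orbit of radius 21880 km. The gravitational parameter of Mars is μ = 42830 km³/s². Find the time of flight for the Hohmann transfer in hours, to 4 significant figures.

t = 6.257 hours

Semi-major axis of the transfer orbit: a_t = (4140 + 21880)/2 = 13010 km.
By Kepler's third law the transfer-orbit period is T = 2π√(a_t³/μ), so t = T/2 = 22526 s.
Converting: 22526 s ÷ 3600 s/hour = 6.257 hours.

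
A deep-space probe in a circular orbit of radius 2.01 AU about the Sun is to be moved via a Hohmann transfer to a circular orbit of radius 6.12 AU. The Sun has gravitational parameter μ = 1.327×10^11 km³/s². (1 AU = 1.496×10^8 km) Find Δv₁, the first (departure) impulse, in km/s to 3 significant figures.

In km: r₁ = 2.01 × 1.496×10^8 = 3.00696×10^8 km; r₂ = 6.12 × 1.496×10^8 = 9.15552×10^8 km.
Semi-major axis of the transfer orbit: a_t = (3.00696×10^8 + 9.15552×10^8)/2 = 6.08124×10^8 km.
Circular speed at r = 3.00696×10^8 km: v_c = √(μ/r) = 21.007 km/s.
Vis-viva on the transfer ellipse at r = 3.00696×10^8 km gives v_t = √[μ(2/r − 1/a_t)] = 25.776 km/s.
Δv₁ = |v_t − v_c| = |25.776 − 21.007| = 4.769 km/s.

Δv₁ = 4.77 km/s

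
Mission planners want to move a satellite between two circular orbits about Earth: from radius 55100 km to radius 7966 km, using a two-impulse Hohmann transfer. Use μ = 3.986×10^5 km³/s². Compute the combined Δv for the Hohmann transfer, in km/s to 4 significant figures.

Semi-major axis of the transfer orbit: a_t = (55100 + 7966)/2 = 31533 km.
At r₁ the circular-orbit speed is v₁ = √(μ/r₁) = 2.690 km/s.
Transfer-orbit speed at r₁ (v² = μ(2/r − 1/a)): v_a = √[μ(2/r₁ − 1/a_t)] = 1.352 km/s.
First burn Δv₁ = |v_a − v₁| = 1.338 km/s.
At r₂, v₂ = √(μ/r₂) = 7.074 km/s.
Transfer-orbit speed at r₂: v_p = √[μ(2/r₂ − 1/a_t)] = 9.351 km/s.
Second burn Δv₂ = |v₂ − v_p| = 2.277 km/s.
Total Δv = Δv₁ + Δv₂ = 3.615 km/s.

Δv = 3.615 km/s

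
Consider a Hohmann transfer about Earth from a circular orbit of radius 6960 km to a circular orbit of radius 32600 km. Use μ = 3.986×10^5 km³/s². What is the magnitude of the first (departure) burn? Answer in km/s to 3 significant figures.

Δv₁ = 2.15 km/s

Semi-major axis of the transfer orbit: a_t = (6960 + 32600)/2 = 19780 km.
On the circular orbit at r = 6960 km, v_c = √(μ/r) = 7.5677 km/s.
Transfer-orbit speed at the same r (vis-viva, a = a_t): v_t = √[μ(2/r − 1/a_t)] = 9.7154 km/s.
Δv₁ = |v_t − v_c| = |9.7154 − 7.5677| = 2.148 km/s.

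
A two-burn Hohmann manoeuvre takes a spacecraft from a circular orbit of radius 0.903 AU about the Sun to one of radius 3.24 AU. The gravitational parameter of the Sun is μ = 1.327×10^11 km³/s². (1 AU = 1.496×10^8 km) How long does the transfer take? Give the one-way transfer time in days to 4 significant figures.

t = 544.5 days

In km: r₁ = 0.903 × 1.496×10^8 = 1.350888×10^8 km; r₂ = 3.24 × 1.496×10^8 = 4.84704×10^8 km.
Transfer-ellipse semi-major axis a_t = (r₁ + r₂)/2 = (1.350888×10^8 + 4.84704×10^8)/2 = 3.098964×10^8 km.
Transfer time t = π√(a_t³/μ) = π√((3.098964×10^8)³ / 1.327×10^11) = 4.7048×10^7 s.
Converting: 4.7048×10^7 s ÷ 86400 s/day = 544.5 days.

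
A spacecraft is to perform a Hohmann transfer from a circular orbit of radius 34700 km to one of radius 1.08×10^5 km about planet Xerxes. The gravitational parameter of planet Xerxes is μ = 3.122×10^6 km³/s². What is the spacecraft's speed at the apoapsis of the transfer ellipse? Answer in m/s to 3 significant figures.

v = 3750 m/s

The Hohmann ellipse has a_t = (r₁ + r₂)/2 = 71350 km.
The apoapsis of the transfer ellipse is at r = 1.080×10^5 km.
Vis-viva: v = √[μ(2/r − 1/a_t)] = √[3.122×10^6 × (2/1.080×10^5 − 1/71350)] = 3.749 km/s.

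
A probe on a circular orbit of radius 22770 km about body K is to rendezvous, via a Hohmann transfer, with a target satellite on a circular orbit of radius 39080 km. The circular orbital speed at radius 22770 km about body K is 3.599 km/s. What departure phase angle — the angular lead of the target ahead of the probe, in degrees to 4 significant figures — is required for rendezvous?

φ = 53.29°

From the circular-orbit relation v² = μ/r at r = 22770 km: μ = v²r = (3.599)² × 22770 = 2.94935×10^5 km³/s².
Transfer-ellipse semi-major axis a_t = (r₁ + r₂)/2 = (22770 + 39080)/2 = 30925 km.
The half-period of the transfer ellipse is t = π√(a_t³/μ) = 31459.4 s.
Target angular speed ω₂ = √(μ/r₂³) = 7.02961×10^-5 rad/s.
Angle swept by the target during transfer: ω₂·t = 2.2115 rad = 126.71°.
Arrival is 180° from departure on the ellipse, so φ = 180° − 126.71° = 53.29°.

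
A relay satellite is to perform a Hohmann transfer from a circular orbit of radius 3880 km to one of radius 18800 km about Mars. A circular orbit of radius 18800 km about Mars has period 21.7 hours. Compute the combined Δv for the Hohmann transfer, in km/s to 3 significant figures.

Δv = 1.58 km/s

From Kepler's third law T² = 4π²r³/μ at r = 18800 km, T = 21.7 hours = 21.7 × 3600 s = 78120 s: μ = 4π²r³/T² = 42984.2 km³/s².
Semi-major axis of the transfer orbit: a_t = (3880 + 18800)/2 = 11340 km.
At r₁ the circular-orbit speed is v₁ = √(μ/r₁) = 3.3284 km/s.
Transfer-orbit speed at r₁ (vis-viva): v_p = √[μ(2/r₁ − 1/a_t)] = 4.2856 km/s.
First burn Δv₁ = |v_p − v₁| = 0.9572 km/s.
At r₂, v₂ = √(μ/r₂) = 1.5121 km/s.
Transfer-orbit speed at r₂: v_a = √[μ(2/r₂ − 1/a_t)] = 0.88447 km/s.
Second burn Δv₂ = |v₂ − v_a| = 0.6276 km/s.
Total Δv = Δv₁ + Δv₂ = 1.585 km/s.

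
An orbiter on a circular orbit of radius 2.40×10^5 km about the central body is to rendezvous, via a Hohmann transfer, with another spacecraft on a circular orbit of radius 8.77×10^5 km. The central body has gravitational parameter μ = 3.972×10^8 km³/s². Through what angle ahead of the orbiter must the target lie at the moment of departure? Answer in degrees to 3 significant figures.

φ = 88.5°

Transfer-ellipse semi-major axis a_t = (r₁ + r₂)/2 = (2.400×10^5 + 8.770×10^5)/2 = 5.585×10^5 km.
Transfer time t = π√(a_t³/μ) = 65793.0 s.
The target's mean motion on its circular orbit is ω₂ = √(μ/r₂³) = 2.42664×10^-5 rad/s.
Angle swept by the target during transfer: ω₂·t = 1.5966 rad = 91.48°.
Arrival is 180° from departure on the ellipse, so φ = 180° − 91.48° = 88.5°.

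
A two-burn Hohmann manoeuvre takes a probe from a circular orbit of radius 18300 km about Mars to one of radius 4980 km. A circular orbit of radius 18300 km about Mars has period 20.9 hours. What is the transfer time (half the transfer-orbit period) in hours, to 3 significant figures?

From Kepler's third law T² = 4π²r³/μ at r = 18300 km, T = 20.9 hours = 20.9 × 3600 s = 75240 s: μ = 4π²r³/T² = 42738.1 km³/s².
Semi-major axis of the transfer orbit: a_t = (18300 + 4980)/2 = 11640 km.
Half the transfer-orbit period gives t = π√(a_t³/μ) = 19080 s.
Converting: 19080 s ÷ 3600 s/hour = 5.30 hours.

t = 5.30 hours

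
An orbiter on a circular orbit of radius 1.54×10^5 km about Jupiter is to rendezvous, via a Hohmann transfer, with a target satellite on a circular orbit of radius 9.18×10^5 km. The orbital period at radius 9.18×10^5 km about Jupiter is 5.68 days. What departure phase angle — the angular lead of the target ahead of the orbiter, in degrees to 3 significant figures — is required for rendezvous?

φ = 99.7°

From Kepler's third law T² = 4π²r³/μ at r = 9.18×10^5 km, T = 5.68 days = 5.68 × 86400 s = 4.90752×10^5 s: μ = 4π²r³/T² = 1.26813×10^8 km³/s².
Semi-major axis of the transfer orbit: a_t = (1.540×10^5 + 9.180×10^5)/2 = 5.360×10^5 km.
Transfer time t = π√(a_t³/μ) = 1.095×10^5 s.
Target angular speed ω₂ = √(μ/r₂³) = 1.280×10^-5 rad/s.
Angle swept by the target during transfer: ω₂·t = 1.4016 rad = 80.31°.
The orbiter traverses 180° on the transfer ellipse, so the target must lead by 180° − 80.31° = 99.7°.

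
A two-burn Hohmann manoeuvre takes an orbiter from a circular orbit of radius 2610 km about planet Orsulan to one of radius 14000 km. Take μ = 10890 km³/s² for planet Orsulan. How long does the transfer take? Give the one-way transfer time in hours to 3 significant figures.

t = 6.33 hours

Transfer-ellipse semi-major axis a_t = (r₁ + r₂)/2 = (2610 + 14000)/2 = 8305 km.
Half the transfer-orbit period gives t = π√(a_t³/μ) = 22780 s.
Converting: 22780 s ÷ 3600 s/hour = 6.33 hours.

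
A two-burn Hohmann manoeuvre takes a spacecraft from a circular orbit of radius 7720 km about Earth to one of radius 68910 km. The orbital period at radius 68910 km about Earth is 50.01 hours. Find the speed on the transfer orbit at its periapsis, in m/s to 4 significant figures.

From Kepler's third law T² = 4π²r³/μ at r = 68910 km, T = 50.01 hours = 50.01 × 3600 s = 1.80036×10^5 s: μ = 4π²r³/T² = 3.98555×10^5 km³/s².
Transfer-ellipse semi-major axis a_t = (r₁ + r₂)/2 = (7720 + 68910)/2 = 38315 km.
The periapsis of the transfer ellipse is at r = 7720 km.
Vis-viva: v = √[μ(2/r − 1/a_t)] = √[3.98555×10^5 × (2/7720 − 1/38315)] = 9.636 km/s.

v = 9636 m/s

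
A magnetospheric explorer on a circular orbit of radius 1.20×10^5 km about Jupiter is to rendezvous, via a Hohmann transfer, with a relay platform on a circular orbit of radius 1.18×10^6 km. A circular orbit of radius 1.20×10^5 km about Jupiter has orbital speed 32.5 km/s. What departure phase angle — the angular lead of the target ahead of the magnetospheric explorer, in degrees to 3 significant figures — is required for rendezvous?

φ = 106°

From the circular-orbit relation v² = μ/r at r = 1.20×10^5 km: μ = v²r = (32.5)² × 1.20×10^5 = 1.26750×10^8 km³/s².
The Hohmann ellipse has a_t = (r₁ + r₂)/2 = 6.500×10^5 km.
Transfer time t = π√(a_t³/μ) = 1.4623×10^5 s.
The target's mean motion on its circular orbit is ω₂ = √(μ/r₂³) = 8.7832×10^-6 rad/s.
Angle swept by the target during transfer: ω₂·t = 1.2844 rad = 73.59°.
The magnetospheric explorer traverses 180° on the transfer ellipse, so the target must lead by 180° − 73.59° = 106°.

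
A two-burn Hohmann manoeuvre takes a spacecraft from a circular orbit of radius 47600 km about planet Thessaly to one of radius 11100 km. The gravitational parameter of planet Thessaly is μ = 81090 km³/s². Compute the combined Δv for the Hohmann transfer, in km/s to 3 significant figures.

Transfer-ellipse semi-major axis a_t = (r₁ + r₂)/2 = (47600 + 11100)/2 = 29350 km.
Circular speed at r₁: v₁ = √(μ/r₁) = √(81090/47600) = 1.3052 km/s.
On the transfer ellipse at r₁, vis-viva gives v_a = √[μ(2/r₁ − 1/a_t)] = 0.80267 km/s.
First burn Δv₁ = |v_a − v₁| = 0.5025 km/s.
At r₂, v₂ = √(μ/r₂) = 2.7029 km/s.
Transfer-orbit speed at r₂: v_p = √[μ(2/r₂ − 1/a_t)] = 3.4421 km/s.
Second burn Δv₂ = |v₂ − v_p| = 0.7392 km/s.
Total Δv = Δv₁ + Δv₂ = 1.242 km/s.

Δv = 1.24 km/s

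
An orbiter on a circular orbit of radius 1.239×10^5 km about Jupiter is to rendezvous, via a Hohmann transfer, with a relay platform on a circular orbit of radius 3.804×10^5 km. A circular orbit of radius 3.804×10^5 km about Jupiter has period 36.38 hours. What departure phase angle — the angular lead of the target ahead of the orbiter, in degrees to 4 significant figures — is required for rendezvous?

From Kepler's third law T² = 4π²r³/μ at r = 3.804×10^5 km, T = 36.38 hours = 36.38 × 3600 s = 1.30968×10^5 s: μ = 4π²r³/T² = 1.26692×10^8 km³/s².
Transfer-ellipse semi-major axis a_t = (r₁ + r₂)/2 = (1.239×10^5 + 3.804×10^5)/2 = 2.5215×10^5 km.
The half-period of the transfer ellipse is t = π√(a_t³/μ) = 35340 s.
The target's mean motion on its circular orbit is ω₂ = √(μ/r₂³) = 4.7975×10^-5 rad/s.
Angle swept by the target during transfer: ω₂·t = 1.6954 rad = 97.14°.
The orbiter traverses 180° on the transfer ellipse, so the target must lead by 180° − 97.14° = 82.86°.

φ = 82.86°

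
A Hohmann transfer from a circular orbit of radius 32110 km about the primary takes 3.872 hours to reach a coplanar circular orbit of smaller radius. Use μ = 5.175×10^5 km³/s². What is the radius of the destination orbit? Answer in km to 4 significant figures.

Transfer time t = 3.872 hours = 13939.2 s, and t = π√(a_t³/μ).
So a_t = (μ t²/π²)^(1/3) = (5.175×10^5 × (13939.2)² / π²)^(1/3) = 21678 km.
Since a_t = (r₁ + r₂)/2, r₂ = 2a_t − r₁ = 2×21678 − 32110 = 11246 km.

r₂ = 11250 km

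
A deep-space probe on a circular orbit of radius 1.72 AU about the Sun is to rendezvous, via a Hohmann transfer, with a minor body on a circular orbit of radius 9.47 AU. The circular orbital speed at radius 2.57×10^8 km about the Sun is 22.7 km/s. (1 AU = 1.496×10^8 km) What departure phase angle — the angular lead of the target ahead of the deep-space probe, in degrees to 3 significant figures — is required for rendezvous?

φ = 98.3°

From the circular-orbit relation v² = μ/r at r = 2.57×10^8 km: μ = v²r = (22.7)² × 2.57×10^8 = 1.32430×10^11 km³/s².
In km: r₁ = 1.72 × 1.496×10^8 = 2.57312×10^8 km; r₂ = 9.47 × 1.496×10^8 = 1.416712×10^9 km.
The Hohmann ellipse has a_t = (r₁ + r₂)/2 = 8.37012×10^8 km.
Transfer time t = π√(a_t³/μ) = 2.0905×10^8 s.
The target's mean motion on its circular orbit is ω₂ = √(μ/r₂³) = 6.8245×10^-9 rad/s.
Angle swept by the target during transfer: ω₂·t = 1.4267 rad = 81.74°.
The deep-space probe traverses 180° on the transfer ellipse, so the target must lead by 180° − 81.74° = 98.3°.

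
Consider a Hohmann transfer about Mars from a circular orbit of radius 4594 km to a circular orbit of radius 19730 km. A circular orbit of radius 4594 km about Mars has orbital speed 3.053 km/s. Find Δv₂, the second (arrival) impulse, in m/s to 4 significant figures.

From the circular-orbit relation v² = μ/r at r = 4594 km: μ = v²r = (3.053)² × 4594 = 42819.8 km³/s².
Semi-major axis of the transfer orbit: a_t = (4594 + 19730)/2 = 12162 km.
Circular speed at r = 19730 km: v_c = √(μ/r) = 1.4732 km/s.
Transfer-orbit speed at the same r (vis-viva, a = a_t): v_t = √[μ(2/r − 1/a_t)] = 0.90542 km/s.
Δv₂ = |v_t − v_c| = |0.90542 − 1.4732| = 0.5678 km/s.

Δv₂ = 567.8 m/s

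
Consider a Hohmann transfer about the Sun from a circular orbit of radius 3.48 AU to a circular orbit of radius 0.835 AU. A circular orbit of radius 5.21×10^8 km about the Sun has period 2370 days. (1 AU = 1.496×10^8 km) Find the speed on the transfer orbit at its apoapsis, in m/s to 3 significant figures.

v = 9950 m/s

From Kepler's third law T² = 4π²r³/μ at r = 5.21×10^8 km, T = 2370 days = 2370 × 86400 s = 2.04768×10^8 s: μ = 4π²r³/T² = 1.33152×10^11 km³/s².
In km: r₁ = 3.48 × 1.496×10^8 = 5.20608×10^8 km; r₂ = 0.835 × 1.496×10^8 = 1.24916×10^8 km.
Transfer-ellipse semi-major axis a_t = (r₁ + r₂)/2 = (5.20608×10^8 + 1.24916×10^8)/2 = 3.22762×10^8 km.
At apoapsis, r = 5.20608×10^8 km.
Applying v² = μ(2/r − 1/a_t): v = 9.949 km/s.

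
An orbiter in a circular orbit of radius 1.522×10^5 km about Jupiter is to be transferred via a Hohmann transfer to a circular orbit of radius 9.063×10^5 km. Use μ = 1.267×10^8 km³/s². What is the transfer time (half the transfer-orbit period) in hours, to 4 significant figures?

Semi-major axis of the transfer orbit: a_t = (1.522×10^5 + 9.063×10^5)/2 = 5.2925×10^5 km.
Transfer time t = π√(a_t³/μ) = π√((5.2925×10^5)³ / 1.267×10^8) = 1.0746×10^5 s.
Converting: 1.0746×10^5 s ÷ 3600 s/hour = 29.85 hours.

t = 29.85 hours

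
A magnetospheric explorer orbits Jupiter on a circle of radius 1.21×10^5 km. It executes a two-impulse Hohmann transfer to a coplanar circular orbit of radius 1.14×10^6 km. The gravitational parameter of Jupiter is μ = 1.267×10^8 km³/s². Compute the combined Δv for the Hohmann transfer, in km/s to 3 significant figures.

The Hohmann ellipse has a_t = (r₁ + r₂)/2 = 6.305×10^5 km.
At r₁ the circular-orbit speed is v₁ = √(μ/r₁) = 32.359 km/s.
On the transfer ellipse at r₁, vis-viva equation gives v_p = √[μ(2/r₁ − 1/a_t)] = 43.512 km/s.
First burn Δv₁ = |v_p − v₁| = 11.153 km/s.
At r₂, v₂ = √(μ/r₂) = 10.5423 km/s.
Transfer-orbit speed at r₂: v_a = √[μ(2/r₂ − 1/a_t)] = 4.61834 km/s.
Second burn Δv₂ = |v₂ − v_a| = 5.9240 km/s.
Total Δv = Δv₁ + Δv₂ = 17.08 km/s.

Δv = 17.1 km/s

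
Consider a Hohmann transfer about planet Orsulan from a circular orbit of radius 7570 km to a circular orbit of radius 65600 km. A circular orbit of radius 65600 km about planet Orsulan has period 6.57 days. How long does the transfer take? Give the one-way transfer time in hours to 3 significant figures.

From Kepler's third law T² = 4π²r³/μ at r = 65600 km, T = 6.57 days = 6.57 × 86400 s = 5.67648×10^5 s: μ = 4π²r³/T² = 34587.0 km³/s².
Transfer-ellipse semi-major axis a_t = (r₁ + r₂)/2 = (7570 + 65600)/2 = 36585 km.
By Kepler's third law the transfer-orbit period is T = 2π√(a_t³/μ), so t = T/2 = 1.182×10^5 s.
Converting: 1.182×10^5 s ÷ 3600 s/hour = 32.8 hours.

t = 32.8 hours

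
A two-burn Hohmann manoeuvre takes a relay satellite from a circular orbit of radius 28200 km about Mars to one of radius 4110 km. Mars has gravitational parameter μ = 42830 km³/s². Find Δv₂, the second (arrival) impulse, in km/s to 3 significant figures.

Semi-major axis of the transfer orbit: a_t = (28200 + 4110)/2 = 16155 km.
Circular speed at r = 4110 km: v_c = √(μ/r) = 3.228 km/s.
Vis-viva on the transfer ellipse at r = 4110 km gives v_t = √[μ(2/r − 1/a_t)] = 4.265 km/s.
Δv₂ = |v_t − v_c| = |4.265 − 3.228| = 1.037 km/s.

Δv₂ = 1.04 km/s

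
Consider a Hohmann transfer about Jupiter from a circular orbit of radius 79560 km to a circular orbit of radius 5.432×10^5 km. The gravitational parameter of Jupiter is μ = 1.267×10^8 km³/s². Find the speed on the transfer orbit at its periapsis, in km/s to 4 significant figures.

Semi-major axis of the transfer orbit: a_t = (79560 + 5.432×10^5)/2 = 3.1138×10^5 km.
The periapsis of the transfer ellipse is at r = 79560 km.
Vis-viva: v = √[μ(2/r − 1/a_t)] = √[1.267×10^8 × (2/79560 − 1/3.1138×10^5)] = 52.71 km/s.

v = 52.71 km/s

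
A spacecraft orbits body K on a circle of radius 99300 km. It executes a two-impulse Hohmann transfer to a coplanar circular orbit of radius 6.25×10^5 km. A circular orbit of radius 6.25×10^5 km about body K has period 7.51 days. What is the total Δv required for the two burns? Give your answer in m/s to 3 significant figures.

Δv = 7650 m/s

From Kepler's third law T² = 4π²r³/μ at r = 6.25×10^5 km, T = 7.51 days = 7.51 × 86400 s = 6.48864×10^5 s: μ = 4π²r³/T² = 2.28925×10^7 km³/s².
Semi-major axis of the transfer orbit: a_t = (99300 + 6.250×10^5)/2 = 3.6215×10^5 km.
At r₁ the circular-orbit speed is v₁ = √(μ/r₁) = 15.1835 km/s.
Transfer-orbit speed at r₁ (v² = μ(2/r − 1/a)): v_p = √[μ(2/r₁ − 1/a_t)] = 19.9465 km/s.
First burn Δv₁ = |v_p − v₁| = 4.763 km/s.
Circular speed at r₂: v₂ = √(μ/r₂) = 6.052 km/s.
Transfer-orbit speed at r₂: v_a = √[μ(2/r₂ − 1/a_t)] = 3.169 km/s.
Second burn Δv₂ = |v₂ − v_a| = 2.883 km/s.
Δv = Δv₁ + Δv₂ = 4.763 + 2.883 = 7.646 km/s.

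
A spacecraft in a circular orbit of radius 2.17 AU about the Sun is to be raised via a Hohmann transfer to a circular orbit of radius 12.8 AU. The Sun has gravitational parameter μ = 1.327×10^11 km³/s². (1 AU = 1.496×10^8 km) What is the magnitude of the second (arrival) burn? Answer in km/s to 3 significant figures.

In km: r₁ = 2.17 × 1.496×10^8 = 3.24632×10^8 km; r₂ = 12.8 × 1.496×10^8 = 1.91488×10^9 km.
Semi-major axis of the transfer orbit: a_t = (3.24632×10^8 + 1.91488×10^9)/2 = 1.119756×10^9 km.
Circular speed at r = 1.91488×10^9 km: v_c = √(μ/r) = 8.3246 km/s.
Transfer-orbit speed at the same r (vis-viva, a = a_t): v_t = √[μ(2/r − 1/a_t)] = 4.4823 km/s.
Δv₂ = |v_t − v_c| = |4.4823 − 8.3246| = 3.842 km/s.

Δv₂ = 3.84 km/s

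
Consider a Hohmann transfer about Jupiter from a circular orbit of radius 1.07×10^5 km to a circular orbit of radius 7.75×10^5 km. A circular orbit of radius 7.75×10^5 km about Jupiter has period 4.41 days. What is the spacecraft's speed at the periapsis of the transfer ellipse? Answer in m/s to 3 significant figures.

From Kepler's third law T² = 4π²r³/μ at r = 7.75×10^5 km, T = 4.41 days = 4.41 × 86400 s = 3.81024×10^5 s: μ = 4π²r³/T² = 1.26579×10^8 km³/s².
Semi-major axis of the transfer orbit: a_t = (1.070×10^5 + 7.750×10^5)/2 = 4.410×10^5 km.
At periapsis, r = 1.070×10^5 km.
From the vis-viva equation, v = √[μ(2/r − 1/a_t)] = 45.60 km/s.

v = 45600 m/s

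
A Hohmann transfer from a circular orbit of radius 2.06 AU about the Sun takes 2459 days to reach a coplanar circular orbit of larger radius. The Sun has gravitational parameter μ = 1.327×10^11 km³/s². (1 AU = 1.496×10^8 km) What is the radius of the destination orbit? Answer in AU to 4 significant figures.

r₂ = 9.259 AU

In km: r₁ = 2.06 × 1.496×10^8 = 3.08176×10^8 km.
Transfer time t = 2459 days = 2.124576×10^8 s, and t = π√(a_t³/μ).
So a_t = (μ t²/π²)^(1/3) = (1.327×10^11 × (2.124576×10^8)² / π²)^(1/3) = 8.4665×10^8 km.
Since a_t = (r₁ + r₂)/2, r₂ = 2a_t − r₁ = 2×8.4665×10^8 − 3.08176×10^8 = 1.385124×10^9 km.
In AU: r₂ = 1.385124×10^9 / 1.496×10^8 = 9.259 AU.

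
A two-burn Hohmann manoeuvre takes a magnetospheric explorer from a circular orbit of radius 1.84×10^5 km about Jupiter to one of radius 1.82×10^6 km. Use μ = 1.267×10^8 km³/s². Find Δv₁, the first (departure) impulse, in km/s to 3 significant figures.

Δv₁ = 9.12 km/s

Transfer-ellipse semi-major axis a_t = (r₁ + r₂)/2 = (1.840×10^5 + 1.820×10^6)/2 = 1.002×10^6 km.
On the circular orbit at r = 1.840×10^5 km, v_c = √(μ/r) = 26.241 km/s.
Vis-viva on the transfer ellipse at r = 1.840×10^5 km gives v_t = √[μ(2/r − 1/a_t)] = 35.366 km/s.
Δv₁ = |v_t − v_c| = |35.366 − 26.241| = 9.125 km/s.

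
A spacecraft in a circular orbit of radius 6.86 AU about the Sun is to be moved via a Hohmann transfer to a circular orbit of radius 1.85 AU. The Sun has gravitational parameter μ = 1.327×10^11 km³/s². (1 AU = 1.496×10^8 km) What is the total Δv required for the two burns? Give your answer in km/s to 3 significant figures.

In km: r₁ = 6.86 × 1.496×10^8 = 1.026256×10^9 km; r₂ = 1.85 × 1.496×10^8 = 2.7676×10^8 km.
The Hohmann ellipse has a_t = (r₁ + r₂)/2 = 6.51508×10^8 km.
Circular speed at r₁: v₁ = √(μ/r₁) = √(1.327×10^11/1.026256×10^9) = 11.371 km/s.
Transfer-orbit speed at r₁ (vis-viva equation): v_a = √[μ(2/r₁ − 1/a_t)] = 7.4114 km/s.
First burn Δv₁ = |v_a − v₁| = 3.960 km/s.
Circular speed at r₂: v₂ = √(μ/r₂) = 21.897 km/s.
Transfer-orbit speed at r₂: v_p = √[μ(2/r₂ − 1/a_t)] = 27.482 km/s.
Second burn Δv₂ = |v₂ − v_p| = 5.585 km/s.
Total Δv = Δv₁ + Δv₂ = 9.545 km/s.

Δv = 9.55 km/s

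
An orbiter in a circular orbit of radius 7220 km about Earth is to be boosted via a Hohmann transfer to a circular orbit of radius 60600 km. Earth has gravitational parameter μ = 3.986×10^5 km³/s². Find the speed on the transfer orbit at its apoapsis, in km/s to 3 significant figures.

v = 1.18 km/s

The Hohmann ellipse has a_t = (r₁ + r₂)/2 = 33910 km.
The apoapsis of the transfer ellipse is at r = 60600 km.
Applying v² = μ(2/r − 1/a_t): v = 1.183 km/s.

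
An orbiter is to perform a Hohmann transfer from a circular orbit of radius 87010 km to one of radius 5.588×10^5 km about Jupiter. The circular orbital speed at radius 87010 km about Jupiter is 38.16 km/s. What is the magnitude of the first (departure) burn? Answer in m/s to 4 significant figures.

From the circular-orbit relation v² = μ/r at r = 87010 km: μ = v²r = (38.16)² × 87010 = 1.26703×10^8 km³/s².
The Hohmann ellipse has a_t = (r₁ + r₂)/2 = 3.22905×10^5 km.
On the circular orbit at r = 87010 km, v_c = √(μ/r) = 38.16 km/s.
Vis-viva on the transfer ellipse at r = 87010 km gives v_t = √[μ(2/r − 1/a_t)] = 50.20 km/s.
Δv₁ = |v_t − v_c| = |50.20 − 38.16| = 12.04 km/s.

Δv₁ = 12040 m/s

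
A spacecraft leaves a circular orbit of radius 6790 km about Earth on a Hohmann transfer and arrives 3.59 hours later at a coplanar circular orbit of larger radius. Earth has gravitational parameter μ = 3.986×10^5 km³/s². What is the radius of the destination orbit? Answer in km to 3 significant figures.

Transfer time t = 3.59 hours = 12924 s, and t = π√(a_t³/μ).
So a_t = (μ t²/π²)^(1/3) = (3.986×10^5 × (12924)² / π²)^(1/3) = 18895 km.
Since a_t = (r₁ + r₂)/2, r₂ = 2a_t − r₁ = 2×18895 − 6790 = 31000 km.

r₂ = 31000 km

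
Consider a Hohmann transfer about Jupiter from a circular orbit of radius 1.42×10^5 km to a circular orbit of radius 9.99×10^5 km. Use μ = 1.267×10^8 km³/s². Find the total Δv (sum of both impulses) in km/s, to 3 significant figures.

Δv = 15.3 km/s

The Hohmann ellipse has a_t = (r₁ + r₂)/2 = 5.705×10^5 km.
Circular speed at r₁: v₁ = √(μ/r₁) = √(1.267×10^8/1.420×10^5) = 29.8706 km/s.
Transfer-orbit speed at r₁ (vis-viva equation): v_p = √[μ(2/r₁ − 1/a_t)] = 39.5275 km/s.
First burn Δv₁ = |v_p − v₁| = 9.657 km/s.
At r₂, v₂ = √(μ/r₂) = 11.2617 km/s.
Transfer-orbit speed at r₂: v_a = √[μ(2/r₂ − 1/a_t)] = 5.61852 km/s.
Second burn Δv₂ = |v₂ − v_a| = 5.643 km/s.
Total Δv = Δv₁ + Δv₂ = 15.30 km/s.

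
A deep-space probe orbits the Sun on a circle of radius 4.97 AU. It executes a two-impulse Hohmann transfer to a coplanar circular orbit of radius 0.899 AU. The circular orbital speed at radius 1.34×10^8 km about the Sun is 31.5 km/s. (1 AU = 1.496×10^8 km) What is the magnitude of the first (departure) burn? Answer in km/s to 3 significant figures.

Δv₁ = 5.97 km/s

From the circular-orbit relation v² = μ/r at r = 1.34×10^8 km: μ = v²r = (31.5)² × 1.34×10^8 = 1.32962×10^11 km³/s².
In km: r₁ = 4.97 × 1.496×10^8 = 7.43512×10^8 km; r₂ = 0.899 × 1.496×10^8 = 1.344904×10^8 km.
The Hohmann ellipse has a_t = (r₁ + r₂)/2 = 4.390012×10^8 km.
On the circular orbit at r = 7.43512×10^8 km, v_c = √(μ/r) = 13.373 km/s.
Vis-viva on the transfer ellipse at r = 7.43512×10^8 km gives v_t = √[μ(2/r − 1/a_t)] = 7.4017 km/s.
Δv₁ = |v_t − v_c| = |7.4017 − 13.373| = 5.971 km/s.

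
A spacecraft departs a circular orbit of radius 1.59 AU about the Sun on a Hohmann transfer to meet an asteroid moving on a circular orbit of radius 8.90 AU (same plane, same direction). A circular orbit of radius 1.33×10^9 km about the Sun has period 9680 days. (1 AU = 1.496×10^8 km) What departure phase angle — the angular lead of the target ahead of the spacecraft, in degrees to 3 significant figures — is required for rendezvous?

From Kepler's third law T² = 4π²r³/μ at r = 1.33×10^9 km, T = 9680 days = 9680 × 86400 s = 8.36352×10^8 s: μ = 4π²r³/T² = 1.32781×10^11 km³/s².
In km: r₁ = 1.59 × 1.496×10^8 = 2.37864×10^8 km; r₂ = 8.90 × 1.496×10^8 = 1.33144×10^9 km.
Semi-major axis of the transfer orbit: a_t = (2.37864×10^8 + 1.33144×10^9)/2 = 7.84652×10^8 km.
Transfer time t = π√(a_t³/μ) = 1.8949×10^8 s.
Target angular speed ω₂ = √(μ/r₂³) = 7.5004×10^-9 rad/s.
Angle swept by the target during transfer: ω₂·t = 1.4213 rad = 81.43°.
The spacecraft traverses 180° on the transfer ellipse, so the target must lead by 180° − 81.43° = 98.6°.

φ = 98.6°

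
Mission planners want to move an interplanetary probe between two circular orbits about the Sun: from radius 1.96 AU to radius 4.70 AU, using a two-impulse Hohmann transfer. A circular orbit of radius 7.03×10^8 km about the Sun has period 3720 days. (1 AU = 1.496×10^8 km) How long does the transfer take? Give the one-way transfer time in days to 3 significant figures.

t = 1110 days

From Kepler's third law T² = 4π²r³/μ at r = 7.03×10^8 km, T = 3720 days = 3720 × 86400 s = 3.21408×10^8 s: μ = 4π²r³/T² = 1.32774×10^11 km³/s².
In km: r₁ = 1.96 × 1.496×10^8 = 2.93216×10^8 km; r₂ = 4.70 × 1.496×10^8 = 7.0312×10^8 km.
Semi-major axis of the transfer orbit: a_t = (2.93216×10^8 + 7.0312×10^8)/2 = 4.98168×10^8 km.
Half the transfer-orbit period gives t = π√(a_t³/μ) = 9.586×10^7 s.
Converting: 9.586×10^7 s ÷ 86400 s/day = 1110 days.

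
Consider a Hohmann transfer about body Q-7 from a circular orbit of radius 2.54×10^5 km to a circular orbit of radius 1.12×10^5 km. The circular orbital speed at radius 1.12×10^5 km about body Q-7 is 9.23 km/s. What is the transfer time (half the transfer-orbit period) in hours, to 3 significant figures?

t = 22.1 hours

From the circular-orbit relation v² = μ/r at r = 1.12×10^5 km: μ = v²r = (9.23)² × 1.12×10^5 = 9.54160×10^6 km³/s².
Transfer-ellipse semi-major axis a_t = (r₁ + r₂)/2 = (2.540×10^5 + 1.120×10^5)/2 = 1.830×10^5 km.
By Kepler's third law the transfer-orbit period is T = 2π√(a_t³/μ), so t = T/2 = 79620 s.
Converting: 79620 s ÷ 3600 s/hour = 22.1 hours.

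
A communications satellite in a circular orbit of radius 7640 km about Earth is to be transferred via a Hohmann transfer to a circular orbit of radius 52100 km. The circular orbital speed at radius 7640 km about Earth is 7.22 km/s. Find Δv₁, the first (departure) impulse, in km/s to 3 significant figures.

From the circular-orbit relation v² = μ/r at r = 7640 km: μ = v²r = (7.22)² × 7640 = 3.98261×10^5 km³/s².
The Hohmann ellipse has a_t = (r₁ + r₂)/2 = 29870 km.
On the circular orbit at r = 7640 km, v_c = √(μ/r) = 7.220 km/s.
Vis-viva on the transfer ellipse at r = 7640 km gives v_t = √[μ(2/r − 1/a_t)] = 9.535 km/s.
Δv₁ = |v_t − v_c| = |9.535 − 7.220| = 2.315 km/s.

Δv₁ = 2.32 km/s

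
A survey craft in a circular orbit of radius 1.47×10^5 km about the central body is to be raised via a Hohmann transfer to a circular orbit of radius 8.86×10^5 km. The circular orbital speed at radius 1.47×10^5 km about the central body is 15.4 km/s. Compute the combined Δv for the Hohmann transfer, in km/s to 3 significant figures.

From the circular-orbit relation v² = μ/r at r = 1.47×10^5 km: μ = v²r = (15.4)² × 1.47×10^5 = 3.48625×10^7 km³/s².
Transfer-ellipse semi-major axis a_t = (r₁ + r₂)/2 = (1.470×10^5 + 8.860×10^5)/2 = 5.165×10^5 km.
At r₁ the circular-orbit speed is v₁ = √(μ/r₁) = 15.40 km/s.
Transfer-orbit speed at r₁ (vis-viva equation): v_p = √[μ(2/r₁ − 1/a_t)] = 20.17 km/s.
First burn Δv₁ = |v_p − v₁| = 4.770 km/s.
Circular speed at r₂: v₂ = √(μ/r₂) = 6.2728 km/s.
Transfer-orbit speed at r₂: v_a = √[μ(2/r₂ − 1/a_t)] = 3.3465 km/s.
Second burn Δv₂ = |v₂ − v_a| = 2.926 km/s.
Total Δv = Δv₁ + Δv₂ = 7.696 km/s.

Δv = 7.70 km/s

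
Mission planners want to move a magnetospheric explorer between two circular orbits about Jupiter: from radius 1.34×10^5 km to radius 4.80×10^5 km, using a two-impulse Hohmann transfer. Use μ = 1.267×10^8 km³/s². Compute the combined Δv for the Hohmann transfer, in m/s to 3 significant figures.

The Hohmann ellipse has a_t = (r₁ + r₂)/2 = 3.070×10^5 km.
Circular speed at r₁: v₁ = √(μ/r₁) = √(1.267×10^8/1.340×10^5) = 30.75 km/s.
Transfer-orbit speed at r₁ (v² = μ(2/r − 1/a)): v_p = √[μ(2/r₁ − 1/a_t)] = 38.45 km/s.
First burn Δv₁ = |v_p − v₁| = 7.700 km/s.
At r₂, v₂ = √(μ/r₂) = 16.247 km/s.
Transfer-orbit speed at r₂: v_a = √[μ(2/r₂ − 1/a_t)] = 10.734 km/s.
Second burn Δv₂ = |v₂ − v_a| = 5.513 km/s.
Total Δv = Δv₁ + Δv₂ = 13.21 km/s.

Δv = 13200 m/s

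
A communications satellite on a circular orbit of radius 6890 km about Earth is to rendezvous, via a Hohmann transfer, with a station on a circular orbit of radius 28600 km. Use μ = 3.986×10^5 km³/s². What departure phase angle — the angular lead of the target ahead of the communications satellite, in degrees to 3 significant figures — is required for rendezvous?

Semi-major axis of the transfer orbit: a_t = (6890 + 28600)/2 = 17745 km.
The half-period of the transfer ellipse is t = π√(a_t³/μ) = 11762.4 s.
Target angular speed ω₂ = √(μ/r₂³) = 1.30533×10^-4 rad/s.
Angle swept by the target during transfer: ω₂·t = 1.5354 rad = 87.97°.
Arrival is 180° from departure on the ellipse, so φ = 180° − 87.97° = 92.0°.

φ = 92.0°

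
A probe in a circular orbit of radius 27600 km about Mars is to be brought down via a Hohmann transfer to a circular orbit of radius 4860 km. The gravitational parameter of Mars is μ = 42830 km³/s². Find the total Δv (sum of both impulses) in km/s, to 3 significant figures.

Δv = 1.47 km/s

Semi-major axis of the transfer orbit: a_t = (27600 + 4860)/2 = 16230 km.
Circular speed at r₁: v₁ = √(μ/r₁) = √(42830/27600) = 1.2457 km/s.
On the transfer ellipse at r₁, v² = μ(2/r − 1/a) gives v_a = √[μ(2/r₁ − 1/a_t)] = 0.68168 km/s.
First burn Δv₁ = |v_a − v₁| = 0.5640 km/s.
Circular speed at r₂: v₂ = √(μ/r₂) = 2.9686 km/s.
Transfer-orbit speed at r₂: v_p = √[μ(2/r₂ − 1/a_t)] = 3.8712 km/s.
Second burn Δv₂ = |v₂ − v_p| = 0.9026 km/s.
Total Δv = Δv₁ + Δv₂ = 1.467 km/s.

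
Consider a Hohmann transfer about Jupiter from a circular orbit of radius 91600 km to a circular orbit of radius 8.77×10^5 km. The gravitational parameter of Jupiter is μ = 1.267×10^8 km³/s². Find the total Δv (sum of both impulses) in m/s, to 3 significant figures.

The Hohmann ellipse has a_t = (r₁ + r₂)/2 = 4.843×10^5 km.
At r₁ the circular-orbit speed is v₁ = √(μ/r₁) = 37.19 km/s.
On the transfer ellipse at r₁, vis-viva gives v_p = √[μ(2/r₁ − 1/a_t)] = 50.05 km/s.
First burn Δv₁ = |v_p − v₁| = 12.86 km/s.
At r₂, v₂ = √(μ/r₂) = 12.0196 km/s.
Transfer-orbit speed at r₂: v_a = √[μ(2/r₂ − 1/a_t)] = 5.22732 km/s.
Second burn Δv₂ = |v₂ − v_a| = 6.792 km/s.
Total Δv = Δv₁ + Δv₂ = 19.65 km/s.

Δv = 19600 m/s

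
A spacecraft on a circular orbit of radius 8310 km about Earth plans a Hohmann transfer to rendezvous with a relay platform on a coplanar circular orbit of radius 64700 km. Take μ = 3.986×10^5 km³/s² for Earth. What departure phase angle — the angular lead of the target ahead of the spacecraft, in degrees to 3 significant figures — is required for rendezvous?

φ = 104°

The Hohmann ellipse has a_t = (r₁ + r₂)/2 = 36505 km.
Transfer time t = π√(a_t³/μ) = 34706.4 s.
Target angular speed ω₂ = √(μ/r₂³) = 3.83630×10^-5 rad/s.
Angle swept by the target during transfer: ω₂·t = 1.33144 rad = 76.29°.
Arrival is 180° from departure on the ellipse, so φ = 180° − 76.29° = 104°.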